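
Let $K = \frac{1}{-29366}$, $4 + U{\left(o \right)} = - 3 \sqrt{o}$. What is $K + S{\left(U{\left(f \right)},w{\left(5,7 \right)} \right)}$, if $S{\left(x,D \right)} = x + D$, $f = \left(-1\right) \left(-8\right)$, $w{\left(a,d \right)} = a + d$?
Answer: $\frac{234927}{29366} - 6 \sqrt{2} \approx -0.48532$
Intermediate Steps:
$f = 8$
$U{\left(o \right)} = -4 - 3 \sqrt{o}$
$S{\left(x,D \right)} = D + x$
$K = - \frac{1}{29366} \approx -3.4053 \cdot 10^{-5}$
$K + S{\left(U{\left(f \right)},w{\left(5,7 \right)} \right)} = - \frac{1}{29366} + \left(\left(5 + 7\right) - \left(4 + 3 \sqrt{8}\right)\right) = - \frac{1}{29366} + \left(12 - \left(4 + 3 \cdot 2 \sqrt{2}\right)\right) = - \frac{1}{29366} + \left(12 - \left(4 + 6 \sqrt{2}\right)\right) = - \frac{1}{29366} + \left(8 - 6 \sqrt{2}\right) = \frac{234927}{29366} - 6 \sqrt{2}$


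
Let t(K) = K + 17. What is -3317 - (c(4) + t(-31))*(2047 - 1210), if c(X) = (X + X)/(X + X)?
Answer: 7564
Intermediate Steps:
c(X) = 1 (c(X) = (2*X)/((2*X)) = (2*X)*(1/(2*X)) = 1)
t(K) = 17 + K
-3317 - (c(4) + t(-31))*(2047 - 1210) = -3317 - (1 + (17 - 31))*(2047 - 1210) = -3317 - (1 - 14)*837 = -3317 - (-13)*837 = -3317 - 1*(-10881) = -3317 + 10881 = 7564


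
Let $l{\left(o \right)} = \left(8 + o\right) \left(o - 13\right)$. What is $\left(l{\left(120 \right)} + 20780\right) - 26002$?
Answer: $8474$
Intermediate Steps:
$l{\left(o \right)} = \left(-13 + o\right) \left(8 + o\right)$ ($l{\left(o \right)} = \left(8 + o\right) \left(-13 + o\right) = \left(-13 + o\right) \left(8 + o\right)$)
$\left(l{\left(120 \right)} + 20780\right) - 26002 = \left(\left(-104 + 120^{2} - 600\right) + 20780\right) - 26002 = \left(\left(-104 + 14400 - 600\right) + 20780\right) - 26002 = \left(13696 + 20780\right) - 26002 = 34476 - 26002 = 8474$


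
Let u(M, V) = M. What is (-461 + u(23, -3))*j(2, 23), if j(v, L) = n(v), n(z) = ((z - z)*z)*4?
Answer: 0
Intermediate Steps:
n(z) = 0 (n(z) = (0*z)*4 = 0*4 = 0)
j(v, L) = 0
(-461 + u(23, -3))*j(2, 23) = (-461 + 23)*0 = -438*0 = 0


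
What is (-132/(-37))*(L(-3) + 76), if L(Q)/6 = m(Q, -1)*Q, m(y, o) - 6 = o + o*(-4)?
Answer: -11352/37 ≈ -306.81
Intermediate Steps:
m(y, o) = 6 - 3*o (m(y, o) = 6 + (o + o*(-4)) = 6 + (o - 4*o) = 6 - 3*o)
L(Q) = 54*Q (L(Q) = 6*((6 - 3*(-1))*Q) = 6*((6 + 3)*Q) = 6*(9*Q) = 54*Q)
(-132/(-37))*(L(-3) + 76) = (-132/(-37))*(54*(-3) + 76) = (-132*(-1/37))*(-162 + 76) = (132/37)*(-86) = -11352/37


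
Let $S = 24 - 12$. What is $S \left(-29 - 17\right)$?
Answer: $-552$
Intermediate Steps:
$S = 12$ ($S = 24 - 12 = 12$)
$S \left(-29 - 17\right) = 12 \left(-29 - 17\right) = 12 \left(-46\right) = -552$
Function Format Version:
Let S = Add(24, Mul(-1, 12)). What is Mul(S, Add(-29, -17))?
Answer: -552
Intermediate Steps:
S = 12 (S = Add(24, -12) = 12)
Mul(S, Add(-29, -17)) = Mul(12, Add(-29, -17)) = Mul(12, -46) = -552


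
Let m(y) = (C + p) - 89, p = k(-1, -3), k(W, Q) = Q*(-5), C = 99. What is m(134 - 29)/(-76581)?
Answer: -25/76581 ≈ -0.00032645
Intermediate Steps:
k(W, Q) = -5*Q
p = 15 (p = -5*(-3) = 15)
m(y) = 25 (m(y) = (99 + 15) - 89 = 114 - 89 = 25)
m(134 - 29)/(-76581) = 25/(-76581) = 25*(-1/76581) = -25/76581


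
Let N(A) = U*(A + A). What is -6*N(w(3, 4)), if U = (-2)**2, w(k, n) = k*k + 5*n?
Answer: -1392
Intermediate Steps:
w(k, n) = k**2 + 5*n
U = 4
N(A) = 8*A (N(A) = 4*(A + A) = 4*(2*A) = 8*A)
-6*N(w(3, 4)) = -48*(3**2 + 5*4) = -48*(9 + 20) = -48*29 = -6*232 = -1392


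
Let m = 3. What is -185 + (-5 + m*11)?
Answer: -157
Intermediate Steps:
-185 + (-5 + m*11) = -185 + (-5 + 3*11) = -185 + (-5 + 33) = -185 + 28 = -157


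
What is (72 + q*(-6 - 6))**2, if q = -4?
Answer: 14400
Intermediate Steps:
(72 + q*(-6 - 6))**2 = (72 - 4*(-6 - 6))**2 = (72 - 4*(-12))**2 = (72 + 48)**2 = 120**2 = 14400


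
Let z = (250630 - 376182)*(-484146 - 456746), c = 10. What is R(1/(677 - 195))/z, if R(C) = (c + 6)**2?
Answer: 4/1845794881 ≈ 2.1671e-9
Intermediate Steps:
z = 118130872384 (z = -125552*(-940892) = 118130872384)
R(C) = 256 (R(C) = (10 + 6)**2 = 16**2 = 256)
R(1/(677 - 195))/z = 256/118130872384 = 256*(1/118130872384) = 4/1845794881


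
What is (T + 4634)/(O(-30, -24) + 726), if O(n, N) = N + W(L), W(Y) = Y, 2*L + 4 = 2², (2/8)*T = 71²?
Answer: 4133/117 ≈ 35.325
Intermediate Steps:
T = 20164 (T = 4*71² = 4*5041 = 20164)
L = 0 (L = -2 + (½)*2² = -2 + (½)*4 = -2 + 2 = 0)
O(n, N) = N (O(n, N) = N + 0 = N)
(T + 4634)/(O(-30, -24) + 726) = (20164 + 4634)/(-24 + 726) = 24798/702 = 24798*(1/702) = 4133/117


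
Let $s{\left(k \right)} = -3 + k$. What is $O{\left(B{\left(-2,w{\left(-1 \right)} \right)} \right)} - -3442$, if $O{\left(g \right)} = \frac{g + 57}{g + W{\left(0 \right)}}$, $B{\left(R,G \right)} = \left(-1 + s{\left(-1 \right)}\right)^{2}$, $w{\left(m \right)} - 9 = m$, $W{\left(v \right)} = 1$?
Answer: $\frac{44787}{13} \approx 3445.2$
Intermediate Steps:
$w{\left(m \right)} = 9 + m$
$B{\left(R,G \right)} = 25$ ($B{\left(R,G \right)} = \left(-1 - 4\right)^{2} = \left(-5\right)^{2} = 25$)
$O{\left(g \right)} = \frac{57 + g}{1 + g}$ ($O{\left(g \right)} = \frac{g + 57}{g + 1} = \frac{57 + g}{1 + g}$)
$O{\left(B{\left(-2,w{\left(-1 \right)} \right)} \right)} - -3442 = \frac{57 + 25}{1 + 25} - -3442 = \frac{1}{26} \cdot 82 + 3442 = \frac{41}{13} + 3442 = \frac{44787}{13}$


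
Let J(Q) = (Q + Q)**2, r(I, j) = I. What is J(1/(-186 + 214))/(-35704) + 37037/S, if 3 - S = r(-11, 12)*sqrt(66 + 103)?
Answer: 129592166631/510852832 ≈ 253.68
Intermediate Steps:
J(Q) = 4*Q**2 (J(Q) = (2*Q)**2 = 4*Q**2)
S = 146 (S = 3 - (-11)*sqrt(66 + 103) = 3 - (-11)*sqrt(169) = 3 - (-11)*13 = 3 - 1*(-143) = 3 + 143 = 146)
J(1/(-186 + 214))/(-35704) + 37037/S = (4*(1/(-186 + 214))**2)/(-35704) + 37037/146 = (4*(1/28)**2)*(-1/35704) + 37037*(1/146) = (4*(1/28)**2)*(-1/35704) + 37037/146 = (4*(1/784))*(-1/35704) + 37037/146 = (1/196)*(-1/35704) + 37037/146 = -1/6997984 + 37037/146 = 129592166631/510852832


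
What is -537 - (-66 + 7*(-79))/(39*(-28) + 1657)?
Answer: -302786/565 ≈ -535.90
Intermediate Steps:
-537 - (-66 + 7*(-79))/(39*(-28) + 1657) = -537 - (-66 - 553)/(-1092 + 1657) = -537 - (-619)/565 = -537 - 1*(-619/565) = -537 + 619/565 = -302786/565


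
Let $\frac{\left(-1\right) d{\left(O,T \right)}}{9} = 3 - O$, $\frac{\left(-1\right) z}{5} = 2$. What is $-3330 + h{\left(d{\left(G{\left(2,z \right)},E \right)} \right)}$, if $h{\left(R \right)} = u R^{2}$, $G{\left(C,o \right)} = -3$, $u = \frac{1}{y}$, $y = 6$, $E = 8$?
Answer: $-2844$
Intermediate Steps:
$z = -10$ ($z = \left(-5\right) 2 = -10$)
$u = \frac{1}{6} \approx 0.16667$
$d{\left(O,T \right)} = -27 + 9 O$ ($d{\left(O,T \right)} = - 9 \left(3 - O\right) = -27 + 9 O$)
$h{\left(R \right)} = \frac{R^{2}}{6}$
$-3330 + h{\left(d{\left(G{\left(2,z \right)},E \right)} \right)} = -3330 + \frac{\left(-27 + 9 \left(-3\right)\right)^{2}}{6} = -3330 + \frac{\left(-27 - 27\right)^{2}}{6} = -3330 + \frac{\left(-54\right)^{2}}{6} = -3330 + \frac{1}{6} \cdot 2916 = -3330 + 486 = -2844$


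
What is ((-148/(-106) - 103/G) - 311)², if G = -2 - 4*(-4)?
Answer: 55311984225/550564 ≈ 1.0046e+5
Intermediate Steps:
G = 14 (G = -2 + 16 = 14)
((-148/(-106) - 103/G) - 311)² = ((-148/(-106) - 103/14) - 311)² = ((-148*(-1/106) - 103*1/14) - 311)² = ((74/53 - 103/14) - 311)² = (-4423/742 - 311)² = (-235185/742)² = 55311984225/550564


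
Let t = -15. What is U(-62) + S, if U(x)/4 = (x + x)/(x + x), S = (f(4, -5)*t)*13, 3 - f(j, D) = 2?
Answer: -191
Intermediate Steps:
f(j, D) = 1 (f(j, D) = 3 - 1*2 = 3 - 2 = 1)
S = -195 (S = (1*(-15))*13 = -15*13 = -195)
U(x) = 4 (U(x) = 4*((x + x)/(x + x)) = 4*((2*x)/((2*x))) = 4*((2*x)*(1/(2*x))) = 4*1 = 4)
U(-62) + S = 4 - 195 = -191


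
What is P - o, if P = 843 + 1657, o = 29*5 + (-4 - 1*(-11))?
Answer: 2348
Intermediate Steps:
o = 152 (o = 145 + (-4 + 11) = 145 + 7 = 152)
P = 2500
P - o = 2500 - 1*152 = 2500 - 152 = 2348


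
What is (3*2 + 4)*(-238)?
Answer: -2380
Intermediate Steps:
(3*2 + 4)*(-238) = (6 + 4)*(-238) = 10*(-238) = -2380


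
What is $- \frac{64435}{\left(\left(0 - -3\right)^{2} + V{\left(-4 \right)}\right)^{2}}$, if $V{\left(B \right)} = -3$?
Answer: $- \frac{64435}{36} \approx -1789.9$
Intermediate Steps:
$- \frac{64435}{\left(\left(0 - -3\right)^{2} + V{\left(-4 \right)}\right)^{2}} = - \frac{64435}{\left(\left(0 - -3\right)^{2} - 3\right)^{2}} = - \frac{64435}{\left(\left(0 + 3\right)^{2} - 3\right)^{2}} = - \frac{64435}{\left(3^{2} - 3\right)^{2}} = - \frac{64435}{\left(9 - 3\right)^{2}} = - \frac{64435}{6^{2}} = - \frac{64435}{36}$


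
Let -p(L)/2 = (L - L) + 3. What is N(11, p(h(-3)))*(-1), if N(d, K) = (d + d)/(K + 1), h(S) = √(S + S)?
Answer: 22/5 ≈ 4.4000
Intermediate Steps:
h(S) = √2*√S (h(S) = √(2*S) = √2*√S)
p(L) = -6 (p(L) = -2*((L - L) + 3) = -2*(0 + 3) = -2*3 = -6)
N(d, K) = 2*d/(1 + K) (N(d, K) = (2*d)/(1 + K) = 2*d/(1 + K))
N(11, p(h(-3)))*(-1) = (2*11/(1 - 6))*(-1) = (2*11/(-5))*(-1) = (2*11*(-⅕))*(-1) = -22/5*(-1) = 22/5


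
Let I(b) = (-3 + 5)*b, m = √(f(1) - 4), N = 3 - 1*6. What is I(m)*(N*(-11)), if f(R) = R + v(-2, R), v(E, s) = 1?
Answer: 66*I*√2 ≈ 93.338*I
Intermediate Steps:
N = -3 (N = 3 - 6 = -3)
f(R) = 1 + R (f(R) = R + 1 = 1 + R)
m = I*√2 (m = √((1 + 1) - 4) = √(2 - 4) = √(-2) = I*√2 ≈ 1.4142*I)
I(b) = 2*b
I(m)*(N*(-11)) = (2*(I*√2))*(-3*(-11)) = (2*I*√2)*33 = 66*I*√2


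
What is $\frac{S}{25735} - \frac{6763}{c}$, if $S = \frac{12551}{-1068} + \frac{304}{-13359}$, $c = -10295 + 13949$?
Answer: $- \frac{137988725277013}{74535885107460} \approx -1.8513$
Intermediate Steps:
$c = 3654$
$S = - \frac{55997827}{4755804}$ ($S = 12551 \left(- \frac{1}{1068}\right) + 304 \left(- \frac{1}{13359}\right) = - \frac{12551}{1068} - \frac{304}{13359} = - \frac{55997827}{4755804} \approx -11.775$)
$\frac{S}{25735} - \frac{6763}{c} = - \frac{55997827}{4755804 \cdot 25735} - \frac{6763}{3654} = \left(- \frac{55997827}{4755804}\right) \frac{1}{25735} - \frac{6763}{3654} = - \frac{55997827}{122390615940} - \frac{6763}{3654} = - \frac{137988725277013}{74535885107460}$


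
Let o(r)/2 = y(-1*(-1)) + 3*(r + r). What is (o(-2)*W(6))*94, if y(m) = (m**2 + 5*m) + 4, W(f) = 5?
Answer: -1880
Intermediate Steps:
y(m) = 4 + m**2 + 5*m
o(r) = 20 + 12*r (o(r) = 2*((4 + (-1*(-1))**2 + 5*(-1*(-1))) + 3*(r + r)) = 2*((4 + 1**2 + 5*1) + 3*(2*r)) = 2*((4 + 1 + 5) + 6*r) = 2*(10 + 6*r) = 20 + 12*r)
(o(-2)*W(6))*94 = ((20 + 12*(-2))*5)*94 = ((20 - 24)*5)*94 = -4*5*94 = -20*94 = -1880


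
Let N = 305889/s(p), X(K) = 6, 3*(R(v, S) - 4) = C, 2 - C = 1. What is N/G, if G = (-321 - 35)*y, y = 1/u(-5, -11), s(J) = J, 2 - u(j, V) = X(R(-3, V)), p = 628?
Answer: 305889/55892 ≈ 5.4729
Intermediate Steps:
C = 1 (C = 2 - 1*1 = 2 - 1 = 1)
R(v, S) = 13/3 (R(v, S) = 4 + (⅓)*1 = 4 + ⅓ = 13/3)
u(j, V) = -4 (u(j, V) = 2 - 1*6 = 2 - 6 = -4)
y = -¼ (y = 1/(-4) = -¼ ≈ -0.25000)
G = 89 (G = (-321 - 35)*(-¼) = -356*(-¼) = 89)
N = 305889/628 ≈ 487.08
N/G = (305889/628)/89 = (305889/628)*(1/89) = 305889/55892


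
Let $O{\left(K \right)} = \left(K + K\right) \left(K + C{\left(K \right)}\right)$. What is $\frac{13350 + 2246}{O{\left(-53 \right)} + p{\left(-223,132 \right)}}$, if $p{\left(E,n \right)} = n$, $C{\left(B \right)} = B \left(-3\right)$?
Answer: $- \frac{3899}{2776} \approx -1.4045$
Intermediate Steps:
$C{\left(B \right)} = - 3 B$
$O{\left(K \right)} = - 4 K^{2}$ ($O{\left(K \right)} = \left(K + K\right) \left(K - 3 K\right) = 2 K \left(- 2 K\right) = - 4 K^{2}$)
$\frac{13350 + 2246}{O{\left(-53 \right)} + p{\left(-223,132 \right)}} = \frac{13350 + 2246}{- 4 \left(-53\right)^{2} + 132} = \frac{15596}{\left(-4\right) 2809 + 132} = \frac{15596}{-11236 + 132} = \frac{15596}{-11104} = 15596 \left(- \frac{1}{11104}\right) = - \frac{3899}{2776}$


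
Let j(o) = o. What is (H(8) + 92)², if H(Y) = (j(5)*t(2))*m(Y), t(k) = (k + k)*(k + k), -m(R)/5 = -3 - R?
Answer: 20178064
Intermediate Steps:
m(R) = 15 + 5*R (m(R) = -5*(-3 - R) = 15 + 5*R)
t(k) = 4*k² (t(k) = (2*k)*(2*k) = 4*k²)
H(Y) = 1200 + 400*Y (H(Y) = (5*(4*2²))*(15 + 5*Y) = (5*(4*4))*(15 + 5*Y) = (5*16)*(15 + 5*Y) = 80*(15 + 5*Y) = 1200 + 400*Y)
(H(8) + 92)² = ((1200 + 400*8) + 92)² = ((1200 + 3200) + 92)² = (4400 + 92)² = 4492² = 20178064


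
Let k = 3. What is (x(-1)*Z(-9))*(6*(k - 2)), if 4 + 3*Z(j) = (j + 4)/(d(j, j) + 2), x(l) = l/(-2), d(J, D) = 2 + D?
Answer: -3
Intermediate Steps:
x(l) = -l/2 (x(l) = l*(-½) = -l/2)
Z(j) = -1 (Z(j) = -4/3 + ((j + 4)/((2 + j) + 2))/3 = -4/3 + ((4 + j)/(4 + j))/3 = -4/3 + (⅓)*1 = -4/3 + ⅓ = -1)
(x(-1)*Z(-9))*(6*(k - 2)) = (-½*(-1)*(-1))*(6*(3 - 2)) = ((½)*(-1))*(6*1) = -½*6 = -3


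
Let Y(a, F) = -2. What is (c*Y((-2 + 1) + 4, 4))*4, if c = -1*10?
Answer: 80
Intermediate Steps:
c = -10
(c*Y((-2 + 1) + 4, 4))*4 = -10*(-2)*4 = 20*4 = 80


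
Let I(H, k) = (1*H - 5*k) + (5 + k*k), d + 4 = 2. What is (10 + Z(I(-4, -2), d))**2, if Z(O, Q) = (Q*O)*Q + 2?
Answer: 5184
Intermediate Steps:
d = -2 (d = -4 + 2 = -2)
I(H, k) = 5 + H + k**2 - 5*k (I(H, k) = (H - 5*k) + (5 + k**2) = 5 + H + k**2 - 5*k)
Z(O, Q) = 2 + O*Q**2 (Z(O, Q) = (O*Q)*Q + 2 = O*Q**2 + 2 = 2 + O*Q**2)
(10 + Z(I(-4, -2), d))**2 = (10 + (2 + (5 - 4 + (-2)**2 - 5*(-2))*(-2)**2))**2 = (10 + (2 + (5 - 4 + 4 + 10)*4))**2 = (10 + (2 + 15*4))**2 = (10 + (2 + 60))**2 = (10 + 62)**2 = 72**2 = 5184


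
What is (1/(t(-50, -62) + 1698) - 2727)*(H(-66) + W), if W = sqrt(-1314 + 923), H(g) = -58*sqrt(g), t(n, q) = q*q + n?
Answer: 14976683*I*(-sqrt(391) + 58*sqrt(66))/5492 ≈ 1.231e+6*I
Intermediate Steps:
t(n, q) = n + q**2 (t(n, q) = q**2 + n = n + q**2)
W = I*sqrt(391) (W = sqrt(-391) = I*sqrt(391) ≈ 19.774*I)
(1/(t(-50, -62) + 1698) - 2727)*(H(-66) + W) = (1/((-50 + (-62)**2) + 1698) - 2727)*(-58*I*sqrt(66) + I*sqrt(391)) = (1/((-50 + 3844) + 1698) - 2727)*(-58*I*sqrt(66) + I*sqrt(391)) = (1/(3794 + 1698) - 2727)*(-58*I*sqrt(66) + I*sqrt(391)) = (1/5492 - 2727)*(I*sqrt(391) - 58*I*sqrt(66)) = -14976683*(I*sqrt(391) - 58*I*sqrt(66))/5492 = -14976683*I*sqrt(391)/5492 + 434323807*I*sqrt(66)/2746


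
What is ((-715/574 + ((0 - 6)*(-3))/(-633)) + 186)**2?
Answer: 500546430681025/14668600996 ≈ 34124.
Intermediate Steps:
((-715/574 + ((0 - 6)*(-3))/(-633)) + 186)**2 = ((-715*1/574 - 6*(-3)*(-1/633)) + 186)**2 = ((-715/574 + 18*(-1/633)) + 186)**2 = ((-715/574 - 6/211) + 186)**2 = (-154309/121114 + 186)**2 = (22372895/121114)**2 = 500546430681025/14668600996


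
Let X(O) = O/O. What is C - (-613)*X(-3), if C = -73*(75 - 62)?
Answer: -336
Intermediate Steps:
X(O) = 1
C = -949 (C = -73*13 = -949)
C - (-613)*X(-3) = -949 - (-613) = -949 - 1*(-613) = -949 + 613 = -336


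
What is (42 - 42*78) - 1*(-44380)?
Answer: 41146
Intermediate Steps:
(42 - 42*78) - 1*(-44380) = (42 - 3276) + 44380 = -3234 + 44380 = 41146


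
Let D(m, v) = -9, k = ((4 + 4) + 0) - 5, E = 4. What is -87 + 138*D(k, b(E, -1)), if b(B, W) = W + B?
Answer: -1329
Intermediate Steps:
b(B, W) = B + W
k = 3 (k = (8 + 0) - 5 = 8 - 5 = 3)
-87 + 138*D(k, b(E, -1)) = -87 + 138*(-9) = -87 - 1242 = -1329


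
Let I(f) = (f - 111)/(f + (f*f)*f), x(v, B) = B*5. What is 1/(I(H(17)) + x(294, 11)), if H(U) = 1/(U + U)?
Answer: -1157/4297953 ≈ -0.00026920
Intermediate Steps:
H(U) = 1/(2*U)
x(v, B) = 5*B
I(f) = (-111 + f)/(f + f³) (I(f) = (-111 + f)/(f + f²*f) = (-111 + f)/(f + f³))
1/(I(H(17)) + x(294, 11)) = 1/((-111 + (½)/17)/((½)/17 + ((½)/17)³) + 5*11) = 1/((-111 + (½)*(1/17))/((½)*(1/17) + ((½)*(1/17))³) + 55) = 1/((-111 + 1/34)/(1/34 + (1/34)³) + 55) = 1/(-3773/34/(1/34 + 1/39304) + 55) = 1/(-3773/34/(1157/39304) + 55) = 1/((39304/1157)*(-3773/34) + 55) = 1/(-4361588/1157 + 55) = 1/(-4297953/1157) = -1157/4297953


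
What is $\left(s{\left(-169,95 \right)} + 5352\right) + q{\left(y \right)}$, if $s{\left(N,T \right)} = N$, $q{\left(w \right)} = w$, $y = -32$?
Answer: $5151$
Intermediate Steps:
$\left(s{\left(-169,95 \right)} + 5352\right) + q{\left(y \right)} = \left(-169 + 5352\right) - 32 = 5183 - 32 = 5151$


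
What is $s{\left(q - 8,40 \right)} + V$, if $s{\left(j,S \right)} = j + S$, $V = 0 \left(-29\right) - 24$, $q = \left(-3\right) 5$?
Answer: $-7$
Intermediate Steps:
$q = -15$
$V = -24$ ($V = 0 - 24 = -24$)
$s{\left(j,S \right)} = S + j$
$s{\left(q - 8,40 \right)} + V = \left(40 - 23\right) - 24 = 17 - 24 = -7$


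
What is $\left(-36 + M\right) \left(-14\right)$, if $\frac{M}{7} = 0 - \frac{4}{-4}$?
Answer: $406$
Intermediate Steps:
$M = 7$ ($M = 7 \left(0 - \frac{4}{-4}\right) = 7 \left(0 - -1\right) = 7 \left(0 + 1\right) = 7 \cdot 1 = 7$)
$\left(-36 + M\right) \left(-14\right) = \left(-36 + 7\right) \left(-14\right) = \left(-29\right) \left(-14\right) = 406$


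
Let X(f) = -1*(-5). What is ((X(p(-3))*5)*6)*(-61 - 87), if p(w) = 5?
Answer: -22200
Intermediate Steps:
X(f) = 5
((X(p(-3))*5)*6)*(-61 - 87) = ((5*5)*6)*(-61 - 87) = (25*6)*(-148) = 150*(-148) = -22200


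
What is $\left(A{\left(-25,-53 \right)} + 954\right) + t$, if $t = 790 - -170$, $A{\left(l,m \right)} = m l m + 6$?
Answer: $-68305$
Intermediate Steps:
$A{\left(l,m \right)} = 6 + l m^{2}$ ($A{\left(l,m \right)} = l m m + 6 = l m^{2} + 6 = 6 + l m^{2}$)
$t = 960$ ($t = 790 + 170 = 960$)
$\left(A{\left(-25,-53 \right)} + 954\right) + t = \left(\left(6 - 25 \left(-53\right)^{2}\right) + 954\right) + 960 = \left(\left(6 - 70225\right) + 954\right) + 960 = \left(-70219 + 954\right) + 960 = -69265 + 960 = -68305$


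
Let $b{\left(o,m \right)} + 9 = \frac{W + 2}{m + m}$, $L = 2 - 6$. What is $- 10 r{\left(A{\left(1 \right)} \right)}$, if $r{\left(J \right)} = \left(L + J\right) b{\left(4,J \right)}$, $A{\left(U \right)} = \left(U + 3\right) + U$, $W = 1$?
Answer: $87$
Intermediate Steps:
$L = -4$ ($L = 2 - 6 = -4$)
$b{\left(o,m \right)} = -9 + \frac{3}{2 m}$ ($b{\left(o,m \right)} = -9 + \frac{1 + 2}{m + m} = -9 + \frac{3}{2 m}$)
$A{\left(U \right)} = 3 + 2 U$ ($A{\left(U \right)} = \left(3 + U\right) + U = 3 + 2 U$)
$r{\left(J \right)} = \left(-9 + \frac{3}{2 J}\right) \left(-4 + J\right)$ ($r{\left(J \right)} = \left(-4 + J\right) \left(-9 + \frac{3}{2 J}\right) = \left(-9 + \frac{3}{2 J}\right) \left(-4 + J\right)$)
$- 10 r{\left(A{\left(1 \right)} \right)} = - 10 \left(\frac{75}{2} - 9 \left(3 + 2 \cdot 1\right) - \frac{6}{3 + 2 \cdot 1}\right) = - 10 \left(\frac{75}{2} - 9 \left(3 + 2\right) - \frac{6}{3 + 2}\right) = - 10 \left(\frac{75}{2} - 45 - \frac{6}{5}\right) = \left(-10\right) \left(- \frac{87}{10}\right) = 87$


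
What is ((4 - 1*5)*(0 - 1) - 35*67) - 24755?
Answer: -27099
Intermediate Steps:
((4 - 1*5)*(0 - 1) - 35*67) - 24755 = ((4 - 5)*(-1) - 2345) - 24755 = (-1*(-1) - 2345) - 24755 = (1 - 2345) - 24755 = -2344 - 24755 = -27099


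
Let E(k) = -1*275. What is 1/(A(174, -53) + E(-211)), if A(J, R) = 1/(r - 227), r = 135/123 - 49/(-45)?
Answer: -414781/114066620 ≈ -0.0036363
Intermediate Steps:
r = 4034/1845 (r = 135*(1/123) - 49*(-1/45) = 45/41 + 49/45 = 4034/1845 ≈ 2.1865)
E(k) = -275
A(J, R) = -1845/414781 (A(J, R) = 1/(4034/1845 - 227) = 1/(-414781/1845) = -1845/414781)
1/(A(174, -53) + E(-211)) = 1/(-1845/414781 - 275) = 1/(-114066620/414781) = -414781/114066620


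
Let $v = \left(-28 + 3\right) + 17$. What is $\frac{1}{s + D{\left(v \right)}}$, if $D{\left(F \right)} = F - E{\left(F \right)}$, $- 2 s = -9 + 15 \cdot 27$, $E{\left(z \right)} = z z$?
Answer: $- \frac{1}{270} \approx -0.0037037$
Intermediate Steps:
$E{\left(z \right)} = z^{2}$
$v = -8$ ($v = -25 + 17 = -8$)
$s = -198$ ($s = - \frac{-9 + 15 \cdot 27}{2} = - \frac{-9 + 405}{2} = \left(- \frac{1}{2}\right) 396 = -198$)
$D{\left(F \right)} = F - F^{2}$
$\frac{1}{s + D{\left(v \right)}} = \frac{1}{-198 - 8 \left(1 - -8\right)} = \frac{1}{-198 - 8 \left(1 + 8\right)} = \frac{1}{-198 - 72} = \frac{1}{-270} = - \frac{1}{270}$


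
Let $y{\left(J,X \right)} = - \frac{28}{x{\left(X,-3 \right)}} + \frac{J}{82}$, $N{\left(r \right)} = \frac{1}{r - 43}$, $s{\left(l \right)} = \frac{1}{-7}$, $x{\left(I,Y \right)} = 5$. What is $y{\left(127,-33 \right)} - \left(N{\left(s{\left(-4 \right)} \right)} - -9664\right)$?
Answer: $- \frac{299273808}{30955} \approx -9668.0$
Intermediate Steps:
$s{\left(l \right)} = - \frac{1}{7}$
$N{\left(r \right)} = \frac{1}{-43 + r}$
$y{\left(J,X \right)} = - \frac{28}{5} + \frac{J}{82}$
$y{\left(127,-33 \right)} - \left(N{\left(s{\left(-4 \right)} \right)} - -9664\right) = \left(- \frac{28}{5} + \frac{1}{82} \cdot 127\right) - \left(\frac{1}{-43 - \frac{1}{7}} - -9664\right) = \left(- \frac{28}{5} + \frac{127}{82}\right) - \left(\frac{1}{- \frac{302}{7}} + 9664\right) = - \frac{1661}{410} - \left(- \frac{7}{302} + 9664\right) = - \frac{1661}{410} - \frac{2918521}{302} = - \frac{299273808}{30955}$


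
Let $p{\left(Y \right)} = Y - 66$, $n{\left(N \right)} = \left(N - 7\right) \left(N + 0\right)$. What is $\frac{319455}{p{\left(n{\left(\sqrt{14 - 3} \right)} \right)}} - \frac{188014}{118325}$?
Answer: $- \frac{189040055539}{26741450} + \frac{2236185 \sqrt{11}}{2486} \approx -4085.8$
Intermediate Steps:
$n{\left(N \right)} = N \left(-7 + N\right)$ ($n{\left(N \right)} = \left(-7 + N\right) N = N \left(-7 + N\right)$)
$p{\left(Y \right)} = -66 + Y$
$\frac{319455}{p{\left(n{\left(\sqrt{14 - 3} \right)} \right)}} - \frac{188014}{118325} = \frac{319455}{-66 + \sqrt{14 - 3} \left(-7 + \sqrt{14 - 3}\right)} - \frac{188014}{118325} = \frac{319455}{-66 + \sqrt{11} \left(-7 + \sqrt{11}\right)} - \frac{188014}{118325} = - \frac{188014}{118325} + \frac{319455}{-66 + \sqrt{11} \left(-7 + \sqrt{11}\right)}$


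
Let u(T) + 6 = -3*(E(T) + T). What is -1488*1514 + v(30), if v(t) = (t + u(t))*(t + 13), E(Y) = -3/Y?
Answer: -22556571/10 ≈ -2.2557e+6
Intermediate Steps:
u(T) = -6 - 3*T + 9/T (u(T) = -6 - 3*(-3/T + T) = -6 - 3*(T - 3/T) = -6 + (-3*T + 9/T) = -6 - 3*T + 9/T)
v(t) = (13 + t)*(-6 - 2*t + 9/t) (v(t) = (t + (-6 - 3*t + 9/t))*(t + 13) = (-6 - 2*t + 9/t)*(13 + t) = (13 + t)*(-6 - 2*t + 9/t))
-1488*1514 + v(30) = -1488*1514 + (-69 - 32*30 - 2*30² + 117/30) = -2252832 + (-69 - 960 - 2*900 + 117*(1/30)) = -2252832 + (-69 - 960 - 1800 + 39/10) = -2252832 - 28251/10 = -22556571/10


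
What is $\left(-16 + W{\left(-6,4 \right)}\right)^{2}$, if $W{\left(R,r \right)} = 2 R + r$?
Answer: $576$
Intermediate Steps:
$W{\left(R,r \right)} = r + 2 R$
$\left(-16 + W{\left(-6,4 \right)}\right)^{2} = \left(-16 + \left(4 + 2 \left(-6\right)\right)\right)^{2} = \left(-16 + \left(4 - 12\right)\right)^{2} = \left(-16 - 8\right)^{2} = \left(-24\right)^{2} = 576$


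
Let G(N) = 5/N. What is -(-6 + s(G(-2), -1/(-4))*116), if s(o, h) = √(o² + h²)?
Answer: 6 - 29*√101 ≈ -285.45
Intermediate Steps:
s(o, h) = √(h² + o²)
-(-6 + s(G(-2), -1/(-4))*116) = -(-6 + √((-1/(-4))² + (5/(-2))²)*116) = -(-6 + √((-1*(-¼))² + (5*(-½))²)*116) = -(-6 + √((¼)² + (-5/2)²)*116) = -(-6 + √(1/16 + 25/4)*116) = -(-6 + √(101/16)*116) = -(-6 + (√101/4)*116) = -(-6 + 29*√101) = 6 - 29*√101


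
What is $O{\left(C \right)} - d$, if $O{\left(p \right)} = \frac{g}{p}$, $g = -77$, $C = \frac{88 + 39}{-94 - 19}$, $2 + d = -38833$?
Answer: $\frac{4940746}{127} \approx 38904.0$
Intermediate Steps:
$d = -38835$ ($d = -2 - 38833 = -38835$)
$C = - \frac{127}{113}$ ($C = \frac{127}{-113} = 127 \left(- \frac{1}{113}\right) = - \frac{127}{113} \approx -1.1239$)
$O{\left(p \right)} = - \frac{77}{p}$
$O{\left(C \right)} - d = - \frac{77}{- \frac{127}{113}} - -38835 = \left(-77\right) \left(- \frac{113}{127}\right) + 38835 = \frac{8701}{127} + 38835 = \frac{4940746}{127}$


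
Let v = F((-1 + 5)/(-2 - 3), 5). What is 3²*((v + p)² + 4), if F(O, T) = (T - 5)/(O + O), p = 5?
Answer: 261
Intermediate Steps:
F(O, T) = (-5 + T)/(2*O) (F(O, T) = (-5 + T)/((2*O)) = (-5 + T)*(1/(2*O)) = (-5 + T)/(2*O))
v = 0 (v = (-5 + 5)/(2*(((-1 + 5)/(-2 - 3)))) = (½)*0/(4/(-5)) = (½)*0/(4*(-⅕)) = (½)*0/(-⅘) = (½)*(-5/4)*0 = 0)
3²*((v + p)² + 4) = 3²*((0 + 5)² + 4) = 9*(5² + 4) = 9*(25 + 4) = 9*29 = 261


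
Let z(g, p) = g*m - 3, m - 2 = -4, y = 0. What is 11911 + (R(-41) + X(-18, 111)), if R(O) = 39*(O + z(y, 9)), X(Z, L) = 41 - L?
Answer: 10125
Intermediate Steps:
m = -2 (m = 2 - 4 = -2)
z(g, p) = -3 - 2*g (z(g, p) = g*(-2) - 3 = -2*g - 3 = -3 - 2*g)
R(O) = -117 + 39*O (R(O) = 39*(O + (-3 - 2*0)) = 39*(O + (-3 + 0)) = 39*(O - 3) = 39*(-3 + O) = -117 + 39*O)
11911 + (R(-41) + X(-18, 111)) = 11911 + ((-117 + 39*(-41)) + (41 - 1*111)) = 11911 + ((-117 - 1599) + (41 - 111)) = 11911 + (-1716 - 70) = 11911 - 1786 = 10125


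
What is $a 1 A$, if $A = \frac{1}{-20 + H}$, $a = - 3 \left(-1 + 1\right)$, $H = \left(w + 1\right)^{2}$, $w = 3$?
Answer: $0$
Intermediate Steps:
$H = 16$ ($H = \left(3 + 1\right)^{2} = 4^{2} = 16$)
$a = 0$ ($a = \left(-3\right) 0 = 0$)
$A = - \frac{1}{4}$ ($A = \frac{1}{-20 + 16} = \frac{1}{-4} = - \frac{1}{4} \approx -0.25$)
$a 1 A = 0 \cdot 1 \left(- \frac{1}{4}\right) = 0 \left(- \frac{1}{4}\right) = 0$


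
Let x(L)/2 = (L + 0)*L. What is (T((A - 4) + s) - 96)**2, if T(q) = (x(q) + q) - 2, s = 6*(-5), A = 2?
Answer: 3678724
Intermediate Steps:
x(L) = 2*L**2 (x(L) = 2*((L + 0)*L) = 2*(L*L) = 2*L**2)
s = -30
T(q) = -2 + q + 2*q**2 (T(q) = (2*q**2 + q) - 2 = (q + 2*q**2) - 2 = -2 + q + 2*q**2)
(T((A - 4) + s) - 96)**2 = ((-2 + ((2 - 4) - 30) + 2*((2 - 4) - 30)**2) - 96)**2 = ((-2 + (-2 - 30) + 2*(-2 - 30)**2) - 96)**2 = ((-2 - 32 + 2*(-32)**2) - 96)**2 = ((-2 - 32 + 2*1024) - 96)**2 = ((-2 - 32 + 2048) - 96)**2 = (2014 - 96)**2 = 1918**2 = 3678724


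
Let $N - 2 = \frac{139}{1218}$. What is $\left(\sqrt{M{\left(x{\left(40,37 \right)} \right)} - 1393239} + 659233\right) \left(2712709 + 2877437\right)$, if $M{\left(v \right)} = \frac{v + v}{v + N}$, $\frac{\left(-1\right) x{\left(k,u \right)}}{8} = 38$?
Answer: $3685208718018 + \frac{16770438 i \sqrt{20929683389906687}}{367697} \approx 3.6852 \cdot 10^{12} + 6.5984 \cdot 10^{9} i$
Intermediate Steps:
$x{\left(k,u \right)} = -304$ ($x{\left(k,u \right)} = \left(-8\right) 38 = -304$)
$N = \frac{2575}{1218}$ ($N = 2 + \frac{139}{1218} = \frac{2575}{1218} \approx 2.1141$)
$M{\left(v \right)} = \frac{2 v}{\frac{2575}{1218} + v}$ ($M{\left(v \right)} = \frac{v + v}{v + \frac{2575}{1218}} = \frac{2 v}{\frac{2575}{1218} + v}$)
$\left(\sqrt{M{\left(x{\left(40,37 \right)} \right)} - 1393239} + 659233\right) \left(2712709 + 2877437\right) = \left(\sqrt{2436 \left(-304\right) \frac{1}{2575 + 1218 \left(-304\right)} - 1393239} + 659233\right) \left(2712709 + 2877437\right) = \left(\sqrt{2436 \left(-304\right) \frac{1}{2575 - 370272} - 1393239} + 659233\right) 5590146 = \left(\sqrt{2436 \left(-304\right) \frac{1}{-367697} - 1393239} + 659233\right) 5590146 = \left(\sqrt{2436 \left(-304\right) \left(- \frac{1}{367697}\right) - 1393239} + 659233\right) 5590146 = \left(\sqrt{\frac{740544}{367697} - 1393239} + 659233\right) 5590146 = \left(\sqrt{- \frac{512289060039}{367697}} + 659233\right) 5590146 = \left(\frac{3 i \sqrt{20929683389906687}}{367697} + 659233\right) 5590146 = \left(659233 + \frac{3 i \sqrt{20929683389906687}}{367697}\right) 5590146 = 3685208718018 + \frac{16770438 i \sqrt{20929683389906687}}{367697}$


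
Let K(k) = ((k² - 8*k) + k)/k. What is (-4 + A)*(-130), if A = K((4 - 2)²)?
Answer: 910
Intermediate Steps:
K(k) = (k² - 7*k)/k
A = -3 (A = -7 + (4 - 2)² = -7 + 2² = -7 + 4 = -3)
(-4 + A)*(-130) = (-4 - 3)*(-130) = -7*(-130) = 910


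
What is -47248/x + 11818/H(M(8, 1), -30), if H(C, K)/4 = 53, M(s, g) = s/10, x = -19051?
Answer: 117580647/2019406 ≈ 58.225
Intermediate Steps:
M(s, g) = s/10 (M(s, g) = s*(1/10) = s/10)
H(C, K) = 212 (H(C, K) = 4*53 = 212)
-47248/x + 11818/H(M(8, 1), -30) = -47248/(-19051) + 11818/212 = -47248*(-1/19051) + 11818*(1/212) = 47248/19051 + 5909/106 = 117580647/2019406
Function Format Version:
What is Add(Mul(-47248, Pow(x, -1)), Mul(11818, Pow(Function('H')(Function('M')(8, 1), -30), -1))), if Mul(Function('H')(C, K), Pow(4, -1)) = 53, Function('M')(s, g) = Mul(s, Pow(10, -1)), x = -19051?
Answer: Rational(117580647, 2019406) ≈ 58.225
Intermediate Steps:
Function('M')(s, g) = Mul(Rational(1, 10), s) (Function('M')(s, g) = Mul(s, Rational(1, 10)) = Mul(Rational(1, 10), s))
Function('H')(C, K) = 212 (Function('H')(C, K) = Mul(4, 53) = 212)
Add(Mul(-47248, Pow(x, -1)), Mul(11818, Pow(Function('H')(Function('M')(8, 1), -30), -1))) = Add(Mul(-47248, Pow(-19051, -1)), Mul(11818, Pow(212, -1))) = Add(Mul(-47248, Rational(-1, 19051)), Mul(11818, Rational(1, 212))) = Add(Rational(47248, 19051), Rational(5909, 106)) = Rational(117580647, 2019406)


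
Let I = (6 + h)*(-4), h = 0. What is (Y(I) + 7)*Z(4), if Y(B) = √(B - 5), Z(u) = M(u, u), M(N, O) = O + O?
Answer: 56 + 8*I*√29 ≈ 56.0 + 43.081*I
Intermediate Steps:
I = -24 (I = (6 + 0)*(-4) = 6*(-4) = -24)
M(N, O) = 2*O
Z(u) = 2*u
Y(B) = √(-5 + B)
(Y(I) + 7)*Z(4) = (√(-5 - 24) + 7)*(2*4) = (√(-29) + 7)*8 = (I*√29 + 7)*8 = (7 + I*√29)*8 = 56 + 8*I*√29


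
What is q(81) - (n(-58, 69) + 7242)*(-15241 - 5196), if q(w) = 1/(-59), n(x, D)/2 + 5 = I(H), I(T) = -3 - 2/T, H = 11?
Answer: 95838044395/649 ≈ 1.4767e+8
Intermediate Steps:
I(T) = -3 - 2/T
n(x, D) = -180/11 (n(x, D) = -10 + 2*(-3 - 2/11) = -10 + 2*(-35/11) = -10 - 70/11 = -180/11)
q(w) = -1/59
q(81) - (n(-58, 69) + 7242)*(-15241 - 5196) = -1/59 - (-180/11 + 7242)*(-15241 - 5196) = -1/59 - 79482*(-20437)/11 = -1/59 - 1*(-1624373634/11) = -1/59 + 1624373634/11 = 95838044395/649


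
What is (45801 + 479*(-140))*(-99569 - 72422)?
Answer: 3656356669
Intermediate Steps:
(45801 + 479*(-140))*(-99569 - 72422) = (45801 - 67060)*(-171991) = -21259*(-171991) = 3656356669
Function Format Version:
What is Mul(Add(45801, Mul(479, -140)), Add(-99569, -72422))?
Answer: 3656356669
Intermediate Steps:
Mul(Add(45801, Mul(479, -140)), Add(-99569, -72422)) = Mul(Add(45801, -67060), -171991) = Mul(-21259, -171991) = 3656356669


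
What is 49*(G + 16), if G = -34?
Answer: -882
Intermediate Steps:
49*(G + 16) = 49*(-34 + 16) = 49*(-18) = -882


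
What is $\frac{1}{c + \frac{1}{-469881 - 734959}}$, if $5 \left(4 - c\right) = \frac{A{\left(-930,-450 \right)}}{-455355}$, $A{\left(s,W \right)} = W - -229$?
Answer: $\frac{548629918200}{2194465963517} \approx 0.25001$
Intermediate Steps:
$A{\left(s,W \right)} = 229 + W$ ($A{\left(s,W \right)} = W + 229 = 229 + W$)
$c = \frac{9106879}{2276775}$ ($c = 4 - \frac{\left(229 - 450\right) \frac{1}{-455355}}{5} = 4 - \frac{\left(-221\right) \left(- \frac{1}{455355}\right)}{5} = 4 - \frac{221}{2276775} = \frac{9106879}{2276775} \approx 3.9999$)
$\frac{1}{c + \frac{1}{-469881 - 734959}} = \frac{1}{\frac{9106879}{2276775} + \frac{1}{-469881 - 734959}} = \frac{1}{\frac{9106879}{2276775} + \frac{1}{-1204840}} = \frac{1}{\frac{9106879}{2276775} - \frac{1}{1204840}} = \frac{1}{\frac{2194465963517}{548629918200}} = \frac{548629918200}{2194465963517}$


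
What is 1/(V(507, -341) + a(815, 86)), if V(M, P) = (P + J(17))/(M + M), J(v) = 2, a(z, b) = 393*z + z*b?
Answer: 338/131950017 ≈ 2.5616e-6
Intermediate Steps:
a(z, b) = 393*z + b*z
V(M, P) = (2 + P)/(2*M) (V(M, P) = (P + 2)/(M + M) = (2 + P)/((2*M)) = (2 + P)*(1/(2*M)) = (2 + P)/(2*M))
1/(V(507, -341) + a(815, 86)) = 1/((1/2)*(2 - 341)/507 + 815*(393 + 86)) = 1/((1/2)*(1/507)*(-339) + 815*479) = 1/(-113/338 + 390385) = 1/(131950017/338) = 338/131950017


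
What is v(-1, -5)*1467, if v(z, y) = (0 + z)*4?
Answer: -5868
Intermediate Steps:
v(z, y) = 4*z (v(z, y) = z*4 = 4*z)
v(-1, -5)*1467 = (4*(-1))*1467 = -4*1467 = -5868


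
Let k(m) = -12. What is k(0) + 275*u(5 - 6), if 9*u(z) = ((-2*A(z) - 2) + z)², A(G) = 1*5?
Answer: 46367/9 ≈ 5151.9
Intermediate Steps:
A(G) = 5
u(z) = (-12 + z)²/9 (u(z) = ((-2*5 - 2) + z)²/9 = ((-10 - 2) + z)²/9 = (-12 + z)²/9)
k(0) + 275*u(5 - 6) = -12 + 275*((-12 + (5 - 6))²/9) = -12 + 275*((-12 - 1)²/9) = -12 + 275*((⅑)*(-13)²) = -12 + 275*((⅑)*169) = -12 + 275*(169/9) = -12 + 46475/9 = 46367/9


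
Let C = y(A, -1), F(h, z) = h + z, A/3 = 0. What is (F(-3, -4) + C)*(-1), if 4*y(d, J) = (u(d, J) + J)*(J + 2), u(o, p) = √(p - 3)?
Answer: 29/4 - I/2 ≈ 7.25 - 0.5*I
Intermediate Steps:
A = 0 (A = 3*0 = 0)
u(o, p) = √(-3 + p)
y(d, J) = (2 + J)*(J + √(-3 + J))/4 (y(d, J) = ((√(-3 + J) + J)*(J + 2))/4 = ((J + √(-3 + J))*(2 + J))/4 = ((2 + J)*(J + √(-3 + J)))/4 = (2 + J)*(J + √(-3 + J))/4)
C = -¼ + I/2 (C = (½)*(-1) + √(-3 - 1)/2 + (¼)*(-1)² + (¼)*(-1)*√(-3 - 1) = -½ + √(-4)/2 + (¼)*1 + (¼)*(-1)*√(-4) = -½ + (2*I)/2 + ¼ + (¼)*(-1)*(2*I) = -½ + I + ¼ - I/2 = -¼ + I/2 ≈ -0.25 + 0.5*I)
(F(-3, -4) + C)*(-1) = ((-3 - 4) + (-¼ + I/2))*(-1) = (-7 + (-¼ + I/2))*(-1) = (-29/4 + I/2)*(-1) = 29/4 - I/2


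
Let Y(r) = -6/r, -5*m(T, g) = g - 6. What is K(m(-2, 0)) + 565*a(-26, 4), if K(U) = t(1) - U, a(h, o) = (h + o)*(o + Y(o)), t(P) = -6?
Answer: -155411/5 ≈ -31082.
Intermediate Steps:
m(T, g) = 6/5 - g/5 (m(T, g) = -(g - 6)/5 = -(-6 + g)/5 = 6/5 - g/5)
a(h, o) = (h + o)*(o - 6/o)
K(U) = -6 - U
K(m(-2, 0)) + 565*a(-26, 4) = (-6 - (6/5 - 1/5*0)) + 565*(-6 + 4**2 - 26*4 - 6*(-26)/4) = (-6 - (6/5 + 0)) + 565*(-6 + 16 - 104 - 6*(-26)*1/4) = (-6 - 1*6/5) + 565*(-6 + 16 - 104 + 39) = (-6 - 6/5) + 565*(-55) = -36/5 - 31075 = -155411/5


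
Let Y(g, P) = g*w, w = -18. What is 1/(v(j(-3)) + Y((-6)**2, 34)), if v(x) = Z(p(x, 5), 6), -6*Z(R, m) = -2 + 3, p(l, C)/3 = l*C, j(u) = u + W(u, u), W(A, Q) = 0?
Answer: -6/3889 ≈ -0.0015428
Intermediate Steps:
j(u) = u (j(u) = u + 0 = u)
p(l, C) = 3*C*l (p(l, C) = 3*(l*C) = 3*(C*l) = 3*C*l)
Z(R, m) = -1/6 (Z(R, m) = -(-2 + 3)/6 = -1/6*1 = -1/6)
v(x) = -1/6
Y(g, P) = -18*g (Y(g, P) = g*(-18) = -18*g)
1/(v(j(-3)) + Y((-6)**2, 34)) = 1/(-1/6 - 18*(-6)**2) = 1/(-1/6 - 18*36) = 1/(-1/6 - 648) = 1/(-3889/6) = -6/3889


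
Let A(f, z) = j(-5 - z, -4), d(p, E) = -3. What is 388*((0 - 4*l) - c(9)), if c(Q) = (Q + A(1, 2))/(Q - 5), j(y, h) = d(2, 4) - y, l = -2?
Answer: 1843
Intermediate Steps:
j(y, h) = -3 - y
A(f, z) = 2 + z (A(f, z) = -3 - (-5 - z) = -3 + (5 + z) = 2 + z)
c(Q) = (4 + Q)/(-5 + Q) (c(Q) = (Q + (2 + 2))/(Q - 5) = (Q + 4)/(-5 + Q) = (4 + Q)/(-5 + Q))
388*((0 - 4*l) - c(9)) = 388*((0 - 4*(-2)) - (4 + 9)/(-5 + 9)) = 388*((0 + 8) - 13/4) = 388*(8 - 13/4) = 388*(19/4) = 1843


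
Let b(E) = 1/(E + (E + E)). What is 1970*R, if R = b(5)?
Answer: 394/3 ≈ 131.33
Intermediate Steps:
b(E) = 1/(3*E) (b(E) = 1/(E + 2*E) = 1/(3*E))
R = 1/15 (R = (⅓)/5 = (⅓)*(⅕) = 1/15 ≈ 0.066667)
1970*R = 1970*(1/15) = 394/3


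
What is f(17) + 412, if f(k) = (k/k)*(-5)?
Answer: 407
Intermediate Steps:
f(k) = -5 (f(k) = 1*(-5) = -5)
f(17) + 412 = -5 + 412 = 407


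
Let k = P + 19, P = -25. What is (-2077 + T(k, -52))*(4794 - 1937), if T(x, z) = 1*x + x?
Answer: -5968273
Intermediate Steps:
k = -6 (k = -25 + 19 = -6)
T(x, z) = 2*x (T(x, z) = x + x = 2*x)
(-2077 + T(k, -52))*(4794 - 1937) = (-2077 + 2*(-6))*(4794 - 1937) = (-2077 - 12)*2857 = -2089*2857 = -5968273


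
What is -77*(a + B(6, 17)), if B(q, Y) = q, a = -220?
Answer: 16478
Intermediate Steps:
-77*(a + B(6, 17)) = -77*(-220 + 6) = -77*(-214) = 16478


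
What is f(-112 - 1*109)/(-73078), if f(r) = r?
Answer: 221/73078 ≈ 0.0030242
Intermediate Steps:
f(-112 - 1*109)/(-73078) = (-112 - 1*109)/(-73078) = (-112 - 109)*(-1/73078) = -221*(-1/73078) = 221/73078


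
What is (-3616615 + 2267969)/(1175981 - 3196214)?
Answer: 1348646/2020233 ≈ 0.66757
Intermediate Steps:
(-3616615 + 2267969)/(1175981 - 3196214) = -1348646/(-2020233) = -1348646*(-1/2020233) = 1348646/2020233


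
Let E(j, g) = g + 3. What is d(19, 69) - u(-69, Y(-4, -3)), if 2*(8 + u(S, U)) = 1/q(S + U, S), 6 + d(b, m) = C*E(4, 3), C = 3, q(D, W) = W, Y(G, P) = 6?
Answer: 2761/138 ≈ 20.007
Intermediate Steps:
E(j, g) = 3 + g
d(b, m) = 12 (d(b, m) = -6 + 3*(3 + 3) = -6 + 3*6 = -6 + 18 = 12)
u(S, U) = -8 + 1/(2*S)
d(19, 69) - u(-69, Y(-4, -3)) = 12 - (-8 + (½)/(-69)) = 12 - (-8 + (½)*(-1/69)) = 12 - (-8 - 1/138) = 12 - 1*(-1105/138) = 12 + 1105/138 = 2761/138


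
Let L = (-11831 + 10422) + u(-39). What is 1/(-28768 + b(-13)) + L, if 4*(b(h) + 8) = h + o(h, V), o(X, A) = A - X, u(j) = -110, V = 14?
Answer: -87410857/57545 ≈ -1519.0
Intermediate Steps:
b(h) = -9/2 (b(h) = -8 + (h + (14 - h))/4 = -8 + (1/4)*14 = -8 + 7/2 = -9/2)
L = -1519 (L = (-11831 + 10422) - 110 = -1409 - 110 = -1519)
1/(-28768 + b(-13)) + L = 1/(-28768 - 9/2) - 1519 = 1/(-57545/2) - 1519 = -2/57545 - 1519 = -87410857/57545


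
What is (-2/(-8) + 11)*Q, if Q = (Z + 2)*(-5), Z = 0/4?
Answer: -225/2 ≈ -112.50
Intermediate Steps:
Z = 0 (Z = 0*(1/4) = 0)
Q = -10 (Q = (0 + 2)*(-5) = 2*(-5) = -10)
(-2/(-8) + 11)*Q = (-2/(-8) + 11)*(-10) = (-2*(-1/8) + 11)*(-10) = (1/4 + 11)*(-10) = (45/4)*(-10) = -225/2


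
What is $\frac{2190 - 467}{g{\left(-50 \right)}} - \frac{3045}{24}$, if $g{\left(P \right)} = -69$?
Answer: $- \frac{83819}{552} \approx -151.85$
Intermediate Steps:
$\frac{2190 - 467}{g{\left(-50 \right)}} - \frac{3045}{24} = \frac{2190 - 467}{-69} - \frac{3045}{24} = 1723 \left(- \frac{1}{69}\right) - \frac{1015}{8} = - \frac{1723}{69} - \frac{1015}{8} = - \frac{83819}{552}$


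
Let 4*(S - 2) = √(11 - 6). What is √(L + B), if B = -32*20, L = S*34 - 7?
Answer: √(-2316 + 34*√5)/2 ≈ 23.664*I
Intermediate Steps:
S = 2 + √5/4 (S = 2 + √(11 - 6)/4 = 2 + √5/4 ≈ 2.5590)
L = 61 + 17*√5/2 (L = (2 + √5/4)*34 - 7 = (68 + 17*√5/2) - 7 = 61 + 17*√5/2 ≈ 80.007)
B = -640
√(L + B) = √((61 + 17*√5/2) - 640) = √(-579 + 17*√5/2)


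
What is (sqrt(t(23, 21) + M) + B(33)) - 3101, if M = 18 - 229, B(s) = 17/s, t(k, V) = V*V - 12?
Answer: -102316/33 + sqrt(218) ≈ -3085.7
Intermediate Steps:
t(k, V) = -12 + V**2 (t(k, V) = V**2 - 12 = -12 + V**2)
M = -211
(sqrt(t(23, 21) + M) + B(33)) - 3101 = (sqrt((-12 + 21**2) - 211) + 17/33) - 3101 = (sqrt((-12 + 441) - 211) + 17*(1/33)) - 3101 = (sqrt(429 - 211) + 17/33) - 3101 = (sqrt(218) + 17/33) - 3101 = (17/33 + sqrt(218)) - 3101 = -102316/33 + sqrt(218)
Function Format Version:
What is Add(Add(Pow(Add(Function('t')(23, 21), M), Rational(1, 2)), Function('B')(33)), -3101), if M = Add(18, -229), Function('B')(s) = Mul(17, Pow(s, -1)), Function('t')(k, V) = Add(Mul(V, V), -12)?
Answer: Add(Rational(-102316, 33), Pow(218, Rational(1, 2))) ≈ -3085.7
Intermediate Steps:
Function('t')(k, V) = Add(-12, Pow(V, 2)) (Function('t')(k, V) = Add(Pow(V, 2), -12) = Add(-12, Pow(V, 2)))
M = -211
Add(Add(Pow(Add(Function('t')(23, 21), M), Rational(1, 2)), Function('B')(33)), -3101) = Add(Add(Pow(Add(Add(-12, Pow(21, 2)), -211), Rational(1, 2)), Mul(17, Pow(33, -1))), -3101) = Add(Add(Pow(Add(Add(-12, 441), -211), Rational(1, 2)), Mul(17, Rational(1, 33))), -3101) = Add(Add(Pow(Add(429, -211), Rational(1, 2)), Rational(17, 33)), -3101) = Add(Add(Pow(218, Rational(1, 2)), Rational(17, 33)), -3101) = Add(Add(Rational(17, 33), Pow(218, Rational(1, 2))), -3101) = Add(Rational(-102316, 33), Pow(218, Rational(1, 2)))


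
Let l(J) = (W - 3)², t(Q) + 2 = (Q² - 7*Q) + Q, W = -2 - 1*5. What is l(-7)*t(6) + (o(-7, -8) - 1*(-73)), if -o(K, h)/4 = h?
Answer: -95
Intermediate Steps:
W = -7 (W = -2 - 5 = -7)
o(K, h) = -4*h
t(Q) = -2 + Q² - 6*Q (t(Q) = -2 + ((Q² - 7*Q) + Q) = -2 + (Q² - 6*Q) = -2 + Q² - 6*Q)
l(J) = 100 (l(J) = (-7 - 3)² = (-10)² = 100)
l(-7)*t(6) + (o(-7, -8) - 1*(-73)) = 100*(-2 + 6² - 6*6) + (-4*(-8) - 1*(-73)) = 100*(-2 + 36 - 36) + (32 + 73) = 100*(-2) + 105 = -200 + 105 = -95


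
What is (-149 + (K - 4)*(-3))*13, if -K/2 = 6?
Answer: -1313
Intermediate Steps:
K = -12 (K = -2*6 = -12)
(-149 + (K - 4)*(-3))*13 = (-149 + (-12 - 4)*(-3))*13 = (-149 - 16*(-3))*13 = (-149 + 48)*13 = -101*13 = -1313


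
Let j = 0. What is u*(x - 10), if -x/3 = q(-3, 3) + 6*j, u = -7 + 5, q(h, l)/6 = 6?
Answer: 236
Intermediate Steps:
q(h, l) = 36 (q(h, l) = 6*6 = 36)
u = -2
x = -108 (x = -3*(36 + 6*0) = -3*(36 + 0) = -3*36 = -108)
u*(x - 10) = -2*(-108 - 10) = -2*(-118) = 236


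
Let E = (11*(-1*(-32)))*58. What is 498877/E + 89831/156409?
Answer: 7260258399/290295104 ≈ 25.010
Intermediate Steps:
E = 20416 (E = (11*32)*58 = 352*58 = 20416)
498877/E + 89831/156409 = 498877/20416 + 89831/156409 = 7260258399/290295104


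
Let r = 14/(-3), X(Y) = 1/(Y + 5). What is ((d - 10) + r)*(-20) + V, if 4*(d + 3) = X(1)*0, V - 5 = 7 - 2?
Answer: 1090/3 ≈ 363.33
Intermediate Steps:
V = 10 (V = 5 + (7 - 2) = 5 + 5 = 10)
X(Y) = 1/(5 + Y)
d = -3 (d = -3 + (0/(5 + 1))/4 = -3 + (0/6)/4 = -3 + ((⅙)*0)/4 = -3 + (¼)*0 = -3 + 0 = -3)
r = -14/3 (r = 14*(-⅓) = -14/3 ≈ -4.6667)
((d - 10) + r)*(-20) + V = ((-3 - 10) - 14/3)*(-20) + 10 = (-13 - 14/3)*(-20) + 10 = -53/3*(-20) + 10 = 1060/3 + 10 = 1090/3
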